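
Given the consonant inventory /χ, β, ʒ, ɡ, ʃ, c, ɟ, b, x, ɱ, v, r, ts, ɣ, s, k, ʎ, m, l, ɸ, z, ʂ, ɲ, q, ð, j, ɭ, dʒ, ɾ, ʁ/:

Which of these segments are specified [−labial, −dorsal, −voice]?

Eliminate segments failing any feature: /χ, ɡ, c, ɟ, x, ɣ, k, ʎ, ɲ, q, j, ʁ/ are [+dorsal]; /β, b, ɱ, v, m, ɸ/ are [+labial]; /ʒ, r, l, z, ð, ɭ, dʒ, ɾ/ are [+voice]. The remaining /ʃ, ts, s, ʂ/ satisfy [−labial], [−dorsal], [−voice].

ʃ, ts, s, ʂ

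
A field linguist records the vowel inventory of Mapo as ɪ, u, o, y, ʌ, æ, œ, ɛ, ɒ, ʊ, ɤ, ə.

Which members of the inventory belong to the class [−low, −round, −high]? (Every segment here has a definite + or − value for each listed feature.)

First, the [−low] segments are /ɪ, u, o, y, ʌ, œ, ɛ, ʊ, ɤ, ə/.
Of those, [−round] gives /ɪ, ʌ, ɛ, ɤ, ə/.
Within that set, [−high] leaves /ʌ, ɛ, ɤ, ə/.

ʌ, ɛ, ɤ, ə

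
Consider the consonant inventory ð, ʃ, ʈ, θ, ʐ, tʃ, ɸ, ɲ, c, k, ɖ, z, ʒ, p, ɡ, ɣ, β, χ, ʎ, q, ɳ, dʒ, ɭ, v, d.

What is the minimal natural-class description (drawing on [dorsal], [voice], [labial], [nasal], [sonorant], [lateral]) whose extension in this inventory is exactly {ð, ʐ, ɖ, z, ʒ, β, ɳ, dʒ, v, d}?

/ð, ʐ, ɖ, z, ʒ, β, ɳ, dʒ, v, d/ are all [+voice], [-lateral], [-dorsal], and no other segment in the inventory matches all three values. Dropping any one of them over-generates: [-lateral, -dorsal] alone would also admit /ʃ, ʈ, θ, tʃ, …/; [+voice, -dorsal] alone would also admit /ɭ/; [+voice, -lateral] alone would also admit /ɲ, ɡ, ɣ/. No other combination of two listed features picks out exactly this set either, so fewer than three features will not do.

[+voice, -lateral, -dorsal]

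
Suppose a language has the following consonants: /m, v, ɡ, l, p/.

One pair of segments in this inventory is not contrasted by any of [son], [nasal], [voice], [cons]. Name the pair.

/ɡ/ (voiced velar stop) and /v/ (voiced labiodental fricative) are both [−sonorant], [−nasal], [+voice], [+consonantal], so none of the listed features separates them. (They do differ in [continuant], [labial] and [dorsal], which are not among the given features.) Every other pair in the inventory differs on at least one listed feature.

ɡ, v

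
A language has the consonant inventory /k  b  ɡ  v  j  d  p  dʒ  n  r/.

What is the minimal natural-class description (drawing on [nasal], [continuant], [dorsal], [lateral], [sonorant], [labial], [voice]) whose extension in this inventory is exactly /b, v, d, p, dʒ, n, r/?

[−dorsal]

/b, v, d, p, dʒ, n, r/ are exactly the [−dorsal] segments in the inventory, so a single feature suffices.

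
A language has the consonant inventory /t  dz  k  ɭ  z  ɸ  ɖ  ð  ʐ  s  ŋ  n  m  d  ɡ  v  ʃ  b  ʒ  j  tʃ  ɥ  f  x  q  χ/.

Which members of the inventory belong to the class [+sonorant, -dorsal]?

First, the [+sonorant] segments are /ɭ, ŋ, n, m, j, ɥ/.
Within that set, [-dorsal] leaves /ɭ, n, m/.

ɭ, n, m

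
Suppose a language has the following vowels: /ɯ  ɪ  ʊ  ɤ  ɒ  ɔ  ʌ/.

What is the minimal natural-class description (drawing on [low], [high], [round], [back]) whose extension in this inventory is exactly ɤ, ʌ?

[-high, -round]

The class [-high], [-round] has exactly /ɤ, ʌ/ as its extension in this inventory. No smaller conjunction from the listed features achieves this: [-round] alone would also admit /ɯ, ɪ/; [-high] alone would also admit /ɒ, ɔ/; and checking the remaining single features turns up none with this extension.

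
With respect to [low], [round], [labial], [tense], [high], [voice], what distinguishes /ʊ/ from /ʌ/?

[labial], [round], [high]

/ʊ/ (high back rounded lax vowel) and /ʌ/ (mid back unrounded lax vowel) agree on [-low], [-tense], [+voice]. They differ on [labial] (/ʊ/ [+], /ʌ/ [-]), [round] (/ʊ/ [+], /ʌ/ [-]), [high] (/ʊ/ [+], /ʌ/ [-]).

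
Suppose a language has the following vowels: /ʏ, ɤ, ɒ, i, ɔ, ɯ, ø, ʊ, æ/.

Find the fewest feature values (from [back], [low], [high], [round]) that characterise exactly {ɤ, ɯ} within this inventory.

[+back, -round]

/ɤ, ɯ/ are all [+back], [-round], and no other segment in the inventory matches both values. Dropping any one of them over-generates: [-round] alone would also admit /i, æ/; [+back] alone would also admit /ɒ, ɔ, ʊ/. No other single listed feature picks out exactly this set either, so fewer than two features will not do.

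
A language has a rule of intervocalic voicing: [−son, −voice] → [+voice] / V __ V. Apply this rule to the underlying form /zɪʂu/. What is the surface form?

The only segment in the rule's environment that also matches [−son, −voice] is /ʂ/. Applying [+voice] turns the voiceless retroflex fricative into /ʐ/ (voiced retroflex fricative), giving [zɪʐu].

[zɪʐu]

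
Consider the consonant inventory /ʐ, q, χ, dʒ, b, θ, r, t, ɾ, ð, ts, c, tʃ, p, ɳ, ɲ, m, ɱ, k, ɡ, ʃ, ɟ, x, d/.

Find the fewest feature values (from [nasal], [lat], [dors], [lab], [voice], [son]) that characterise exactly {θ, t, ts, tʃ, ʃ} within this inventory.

[−voice, −lab, −dors]

Every target segment is [−voice], [−labial], [−dorsal]; each remaining inventory member fails at least one of these. Each conjunct is needed — [−labial, −dorsal] alone would also admit /ʐ, dʒ, r, ɾ, …/; [−voice, −dorsal] alone would also admit /p/; [−voice, −labial] alone would also admit /q, χ, c, k, …/ — and no other combination of two listed features has exactly this extension, so three is the minimum.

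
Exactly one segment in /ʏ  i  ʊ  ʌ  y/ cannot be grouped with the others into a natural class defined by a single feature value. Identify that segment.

ʌ

The remaining segments after removing /ʌ/ share [+high]; /ʌ/ (mid back unrounded lax vowel) is [−high]. For every other candidate removal, the leftover set fails to share any single feature value that the removed segment lacks.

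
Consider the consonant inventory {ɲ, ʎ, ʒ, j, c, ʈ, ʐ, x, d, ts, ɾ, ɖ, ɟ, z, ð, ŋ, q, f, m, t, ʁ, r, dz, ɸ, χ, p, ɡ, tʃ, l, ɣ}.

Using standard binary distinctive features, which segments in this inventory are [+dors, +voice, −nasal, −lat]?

The [+dorsal] segments are /ɲ, ʎ, j, c, x, ɟ, ŋ, q, ʁ, χ, ɡ, ɣ/.
Then [+voice] gives /ɲ, ʎ, j, ɟ, ŋ, ʁ, ɡ, ɣ/.
Intersecting with [−nasal] gives /ʎ, j, ɟ, ʁ, ɡ, ɣ/.
Then [−lateral] leaves /j, ɟ, ʁ, ɡ, ɣ/.

j, ɟ, ʁ, ɡ, ɣ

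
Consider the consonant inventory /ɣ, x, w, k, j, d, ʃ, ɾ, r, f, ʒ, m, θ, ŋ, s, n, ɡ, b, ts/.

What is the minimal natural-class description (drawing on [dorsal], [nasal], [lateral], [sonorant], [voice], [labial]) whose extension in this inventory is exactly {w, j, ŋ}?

Every target segment is [+sonorant], [+dorsal]; each remaining inventory member fails at least one of these. Each conjunct is needed — [+dorsal] alone would also admit /ɣ, x, k, ɡ/; [+sonorant] alone would also admit /ɾ, r, m, n/ — and no other single listed feature has exactly this extension, so two is the minimum.

[+sonorant, +dorsal]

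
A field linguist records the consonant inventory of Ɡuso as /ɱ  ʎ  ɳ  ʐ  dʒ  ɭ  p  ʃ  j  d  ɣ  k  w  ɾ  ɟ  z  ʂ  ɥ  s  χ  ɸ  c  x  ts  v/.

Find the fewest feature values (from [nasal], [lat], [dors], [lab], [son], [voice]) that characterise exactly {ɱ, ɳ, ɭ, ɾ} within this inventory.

/ɱ, ɳ, ɭ, ɾ/ are all [+sonorant], [-dorsal], and no other segment in the inventory matches both values. Dropping any one of them over-generates: [-dorsal] alone would also admit /ʐ, dʒ, p, ʃ, …/; [+sonorant] alone would also admit /ʎ, j, w, ɥ/. No other single listed feature picks out exactly this set either, so fewer than two features will not do.

[+son, -dors]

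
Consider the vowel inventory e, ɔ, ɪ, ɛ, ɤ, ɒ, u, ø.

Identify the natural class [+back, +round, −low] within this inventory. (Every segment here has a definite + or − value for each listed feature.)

ɔ, u

Checking each segment against [+back], [+round], [−low]: /ɔ/ (mid back rounded lax vowel), /u/ (high back rounded tense vowel) satisfy every feature; every other segment in the inventory fails at least one.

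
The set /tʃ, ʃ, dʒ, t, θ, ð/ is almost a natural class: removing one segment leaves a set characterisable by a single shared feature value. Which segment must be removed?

/dʒ, θ, ʃ, tʃ, ð/ are all [+distributed], but /t/ (voiceless alveolar stop) is [−distributed]. No other single segment can be removed to leave a set sharing one feature value that the removed segment lacks, so /t/ is the odd one out.

t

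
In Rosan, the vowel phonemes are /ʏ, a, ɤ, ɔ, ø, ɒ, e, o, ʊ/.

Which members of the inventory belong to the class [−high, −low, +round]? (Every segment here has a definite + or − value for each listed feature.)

ɔ, ø, o

Among the inventory, the [−high] segments are /a, ɤ, ɔ, ø, ɒ, e, o/.
Within that set, [−low] gives /ɤ, ɔ, ø, e, o/.
Within that set, [+round] leaves /ɔ, ø, o/.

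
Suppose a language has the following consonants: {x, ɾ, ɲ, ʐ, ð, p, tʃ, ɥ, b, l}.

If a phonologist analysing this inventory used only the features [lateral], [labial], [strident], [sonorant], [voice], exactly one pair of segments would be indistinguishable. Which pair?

ɲ, ɾ

/ɲ/ (palatal nasal) and /ɾ/ (alveolar tap) are both [−lateral], [−labial], [−strident], [+sonorant], [+voice], so none of the listed features separates them. (They do differ in [nasal] and [dorsal], which are not among the given features.) Every other pair in the inventory differs on at least one listed feature.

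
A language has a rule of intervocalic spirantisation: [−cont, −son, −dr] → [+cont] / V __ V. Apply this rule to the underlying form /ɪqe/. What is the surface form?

[ɪχe]

The only segment in the rule's environment that also matches [−cont, −son, −dr] is /q/. Applying [+continuant] turns the voiceless uvular stop into /χ/ (voiceless uvular fricative), giving [ɪχe].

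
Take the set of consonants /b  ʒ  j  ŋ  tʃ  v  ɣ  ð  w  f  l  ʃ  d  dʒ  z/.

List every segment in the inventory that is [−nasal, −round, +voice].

First, the [−nasal] segments are /b, ʒ, j, tʃ, v, ɣ, ð, w, f, l, ʃ, d, dʒ, z/.
Of those, [−round] gives /b, ʒ, j, tʃ, v, ɣ, ð, f, l, ʃ, d, dʒ, z/.
Of those, [+voice] leaves /b, ʒ, j, v, ɣ, ð, l, d, dʒ, z/.

b, ʒ, j, v, ɣ, ð, l, d, dʒ, z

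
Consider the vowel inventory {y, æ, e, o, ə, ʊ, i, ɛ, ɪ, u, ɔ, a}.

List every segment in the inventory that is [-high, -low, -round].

e, ə, ɛ

Checking each segment against [-high], [-low], [-round]: /e/ (mid front unrounded tense vowel), /ə/ (mid central vowel (schwa)), /ɛ/ (mid front unrounded lax vowel) satisfy every feature; every other segment in the inventory fails at least one.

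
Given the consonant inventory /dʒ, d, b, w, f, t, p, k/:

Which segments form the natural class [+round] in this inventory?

The [+round] segments here are /w/; the remaining /dʒ, d, b, f, t, p, k/ are [-round].

w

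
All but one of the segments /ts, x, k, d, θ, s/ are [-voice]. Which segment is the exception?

d

/ts, s, θ, k, x/ are all [-voice]; /d/ (voiced alveolar stop) is [+voice].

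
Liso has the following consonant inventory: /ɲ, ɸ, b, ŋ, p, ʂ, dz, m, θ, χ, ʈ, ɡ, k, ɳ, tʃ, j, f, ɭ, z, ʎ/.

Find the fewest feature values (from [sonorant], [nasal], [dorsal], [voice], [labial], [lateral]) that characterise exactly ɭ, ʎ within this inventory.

The target set is precisely the extension of [+lateral] in this inventory.

[+lateral]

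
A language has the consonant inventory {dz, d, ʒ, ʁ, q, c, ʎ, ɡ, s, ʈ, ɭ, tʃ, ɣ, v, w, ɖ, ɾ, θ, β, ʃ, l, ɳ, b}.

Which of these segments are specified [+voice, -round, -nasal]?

Eliminate segments failing any feature: /q, c, s, ʈ, tʃ, θ, ʃ/ are [-voice]; /w/ is [+round]; /ɳ/ is [+nasal]. The remaining /dz, d, ʒ, ʁ, ʎ, ɡ, ɭ, ɣ, v, ɖ, ɾ, β, l, b/ satisfy [+voice], [-round], [-nasal].

dz, d, ʒ, ʁ, ʎ, ɡ, ɭ, ɣ, v, ɖ, ɾ, β, l, b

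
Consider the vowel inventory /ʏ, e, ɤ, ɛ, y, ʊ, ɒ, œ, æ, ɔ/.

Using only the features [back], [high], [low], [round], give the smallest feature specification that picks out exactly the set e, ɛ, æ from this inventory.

[-back, -round]

The class [-back], [-round] has exactly /e, ɛ, æ/ as its extension in this inventory. No smaller conjunction from the listed features achieves this: [-round] alone would also admit /ɤ/; [-back] alone would also admit /ʏ, y, œ/; and checking the remaining single features turns up none with this extension.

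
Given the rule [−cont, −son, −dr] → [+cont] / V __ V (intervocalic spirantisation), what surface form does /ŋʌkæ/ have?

/k/ satisfies [−cont, −son, −dr] and sits in V __ V. The [+continuant] counterpart of the voiceless velar stop is /x/. Other segments in /ŋʌkæ/ either fail the structural description or are not in the environment, so the surface form is [ŋʌxæ].

[ŋʌxæ]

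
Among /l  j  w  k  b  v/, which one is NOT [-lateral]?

l

Every segment except /l/ is [-lateral]. /l/ (alveolar lateral approximant) is [+lateral], so it is the exception.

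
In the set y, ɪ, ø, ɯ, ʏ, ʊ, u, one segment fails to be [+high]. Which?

/ʊ, y, ɯ, ɪ, u, ʏ/ are all [+high]; /ø/ (mid front rounded tense vowel) is [−high].

ø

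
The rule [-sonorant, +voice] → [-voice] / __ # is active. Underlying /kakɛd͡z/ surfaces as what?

Only the final segment /d͡z/ is both word-final and matches the structural description. It is a voiced alveolar affricate, so [-sonorant, +voice] holds; changing it to [-voice] with all other features held fixed yields /t͡s/ (voiceless alveolar affricate). No other segment meets both the structural description and the environment, so the output is [kakɛt͡s].

[kakɛt͡s]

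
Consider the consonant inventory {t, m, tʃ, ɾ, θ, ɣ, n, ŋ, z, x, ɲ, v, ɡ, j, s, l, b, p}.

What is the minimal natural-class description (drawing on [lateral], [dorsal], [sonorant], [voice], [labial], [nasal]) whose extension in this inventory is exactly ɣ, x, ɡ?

The class [-sonorant], [+dorsal] has exactly /ɣ, x, ɡ/ as its extension in this inventory. No smaller conjunction from the listed features achieves this: [+dorsal] alone would also admit /ŋ, ɲ, j/; [-sonorant] alone would also admit /t, tʃ, θ, z, …/; and checking the remaining single features turns up none with this extension.

[-sonorant, +dorsal]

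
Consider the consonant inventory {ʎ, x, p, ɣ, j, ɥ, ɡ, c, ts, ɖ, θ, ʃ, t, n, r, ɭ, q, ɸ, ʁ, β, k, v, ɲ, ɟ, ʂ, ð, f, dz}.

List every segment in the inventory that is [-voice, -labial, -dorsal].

ts, θ, ʃ, t, ʂ

Eliminate segments failing any feature: /ʎ, ɣ, j, ɥ, ɡ, ɖ, n, r, ɭ, ʁ, β, v, ɲ, ɟ, ð, dz/ are [+voice]; /x, c, q, k/ are [+dorsal]; /p, ɸ, f/ are [+labial]. The remaining /ts, θ, ʃ, t, ʂ/ satisfy [-voice], [-labial], [-dorsal].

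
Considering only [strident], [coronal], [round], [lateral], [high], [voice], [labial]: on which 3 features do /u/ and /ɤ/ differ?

[labial], [round], [high]

/u/ (high back rounded tense vowel) and /ɤ/ (mid back unrounded tense vowel) agree on [-strident], [-coronal], [-lateral], [+voice]. They differ on [labial] (/u/ [+], /ɤ/ [-]), [round] (/u/ [+], /ɤ/ [-]), [high] (/u/ [+], /ɤ/ [-]).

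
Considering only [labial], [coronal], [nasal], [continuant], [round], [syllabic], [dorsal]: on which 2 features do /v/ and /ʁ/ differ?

[labial], [dorsal]

/v/ is the voiced labiodental fricative and /ʁ/ is the voiced uvular fricative. Both are [−coronal], [−nasal], [+continuant], [−round], [−syllabic]. /v/ is [+labial] while /ʁ/ is [−labial]; /v/ is [−dorsal] while /ʁ/ is [+dorsal], so the distinguishing features are [labial], [dorsal].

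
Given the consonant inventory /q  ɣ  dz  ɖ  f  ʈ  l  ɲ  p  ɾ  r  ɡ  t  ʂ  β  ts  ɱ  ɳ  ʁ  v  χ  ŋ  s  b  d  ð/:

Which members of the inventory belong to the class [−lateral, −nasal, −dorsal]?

Checking each segment against [−lateral], [−nasal], [−dorsal]: /dz/ (voiced alveolar affricate), /ɖ/ (voiced retroflex stop), /f/ (voiceless labiodental fricative), /ʈ/ (voiceless retroflex stop), /p/ (voiceless bilabial stop), /ɾ/ (alveolar tap), among others, satisfy every feature; every other segment in the inventory fails at least one.

dz, ɖ, f, ʈ, p, ɾ, r, t, ʂ, β, ts, v, s, b, d, ð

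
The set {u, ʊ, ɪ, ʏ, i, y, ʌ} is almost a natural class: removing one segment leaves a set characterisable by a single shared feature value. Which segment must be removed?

ʌ

The remaining segments after removing /ʌ/ share [+high]; /ʌ/ (mid back unrounded lax vowel) is [-high]. For every other candidate removal, the leftover set fails to share any single feature value that the removed segment lacks.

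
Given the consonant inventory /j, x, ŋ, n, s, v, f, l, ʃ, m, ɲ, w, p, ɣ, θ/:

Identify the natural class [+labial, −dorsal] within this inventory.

Eliminate segments failing any feature: /j, x, ŋ, n, s, l, ʃ, ɲ, ɣ, θ/ are [−labial]; /w/ is [+dorsal]. The remaining /v, f, m, p/ satisfy [+labial], [−dorsal].

v, f, m, p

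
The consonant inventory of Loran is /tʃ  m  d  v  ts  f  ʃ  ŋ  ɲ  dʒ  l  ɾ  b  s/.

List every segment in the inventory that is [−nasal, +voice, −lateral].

Eliminate segments failing any feature: /tʃ, ts, f, ʃ, s/ are [−voice]; /m, ŋ, ɲ/ are [+nasal]; /l/ is [+lateral]. The remaining /d, v, dʒ, ɾ, b/ satisfy [−nasal], [+voice], [−lateral].

d, v, dʒ, ɾ, b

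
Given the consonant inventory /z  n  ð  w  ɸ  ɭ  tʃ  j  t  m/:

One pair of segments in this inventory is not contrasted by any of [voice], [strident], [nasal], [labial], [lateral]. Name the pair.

Both /ð/ and /j/ are [+voice], [-strident], [-nasal], [-labial], [-lateral]. Since the list omits [sonorant] and [dorsal] — which do distinguish the voiced dental fricative from the palatal glide — this pair collapses; all other pairs remain distinct.

ð, j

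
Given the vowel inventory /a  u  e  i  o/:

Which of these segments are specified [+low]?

The [+low] segments here are /a/; the remaining /u, e, i, o/ are [-low].

a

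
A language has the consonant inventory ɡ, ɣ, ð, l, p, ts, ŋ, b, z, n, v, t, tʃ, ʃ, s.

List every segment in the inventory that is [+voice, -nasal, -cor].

ɡ, ɣ, b, v

Checking each segment against [+voice], [-nasal], [-coronal]: /ɡ/ (voiced velar stop), /ɣ/ (voiced velar fricative), /b/ (voiced bilabial stop), /v/ (voiced labiodental fricative) satisfy every feature; every other segment in the inventory fails at least one.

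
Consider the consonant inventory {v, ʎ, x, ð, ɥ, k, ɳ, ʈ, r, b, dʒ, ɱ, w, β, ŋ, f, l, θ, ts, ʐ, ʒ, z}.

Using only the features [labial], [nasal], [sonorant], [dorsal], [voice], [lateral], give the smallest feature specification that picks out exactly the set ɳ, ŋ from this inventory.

[+nasal, −labial]

The class [+nasal], [−labial] has exactly /ɳ, ŋ/ as its extension in this inventory. No smaller conjunction from the listed features achieves this: [−labial] alone would also admit /ʎ, x, ð, k, …/; [+nasal] alone would also admit /ɱ/; and checking the remaining single features turns up none with this extension.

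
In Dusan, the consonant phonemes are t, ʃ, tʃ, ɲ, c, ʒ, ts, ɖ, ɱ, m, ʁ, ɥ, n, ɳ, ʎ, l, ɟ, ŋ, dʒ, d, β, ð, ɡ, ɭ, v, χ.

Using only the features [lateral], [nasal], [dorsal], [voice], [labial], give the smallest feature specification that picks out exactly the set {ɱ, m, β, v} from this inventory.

[+labial, −dorsal]

/ɱ, m, β, v/ are all [+labial], [−dorsal], and no other segment in the inventory matches both values. Dropping any one of them over-generates: [−dorsal] alone would also admit /t, ʃ, tʃ, ʒ, …/; [+labial] alone would also admit /ɥ/. No other single listed feature picks out exactly this set either, so fewer than two features will not do.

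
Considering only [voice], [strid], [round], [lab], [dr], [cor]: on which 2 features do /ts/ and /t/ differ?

[strident], [delayed release]

The two segments share [−voice], [−round], [−labial], [+coronal]. The only features from the list on which they differ: /ts/ is [+strident] while /t/ is [−strident]; /ts/ is [+delayed release] while /t/ is [−delayed release].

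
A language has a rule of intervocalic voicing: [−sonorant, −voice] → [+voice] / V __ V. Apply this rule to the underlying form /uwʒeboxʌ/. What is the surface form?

[uwʒeboɣʌ]

/x/ satisfies [−sonorant, −voice] and sits in V __ V. The [+voice] counterpart of the voiceless velar fricative is /ɣ/. Other segments in /uwʒeboxʌ/ either fail the structural description or are not in the environment, so the surface form is [uwʒeboɣʌ].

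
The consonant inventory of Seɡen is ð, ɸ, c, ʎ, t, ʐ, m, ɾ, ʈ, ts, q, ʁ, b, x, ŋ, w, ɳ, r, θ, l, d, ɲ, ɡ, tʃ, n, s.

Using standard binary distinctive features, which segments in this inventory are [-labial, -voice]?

The [-labial] segments are /ð, c, ʎ, t, ʐ, ɾ, ʈ, ts, q, ʁ, x, ŋ, ɳ, r, θ, l, d, ɲ, ɡ, tʃ, n, s/.
Then [-voice] leaves /c, t, ʈ, ts, q, x, θ, tʃ, s/.

c, t, ʈ, ts, q, x, θ, tʃ, s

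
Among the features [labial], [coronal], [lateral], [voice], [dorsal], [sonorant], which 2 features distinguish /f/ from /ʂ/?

[labial], [coronal]

The two segments share [−lateral], [−voice], [−dorsal], [−sonorant]. The only features from the list on which they differ: /f/ is [+labial] while /ʂ/ is [−labial]; /f/ is [−coronal] while /ʂ/ is [+coronal].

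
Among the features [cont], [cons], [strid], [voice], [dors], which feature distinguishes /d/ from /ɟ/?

[dorsal]

/d/ (voiced alveolar stop) and /ɟ/ (voiced palatal stop) agree on [−continuant], [+consonantal], [−strident], [+voice]. They differ on [dorsal] (/d/ [−], /ɟ/ [+]).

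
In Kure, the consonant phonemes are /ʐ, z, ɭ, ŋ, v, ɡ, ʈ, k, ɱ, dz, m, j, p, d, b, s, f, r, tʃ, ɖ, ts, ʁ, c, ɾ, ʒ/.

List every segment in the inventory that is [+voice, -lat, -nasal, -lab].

ʐ, z, ɡ, dz, j, d, r, ɖ, ʁ, ɾ, ʒ

First, the [+voice] segments are /ʐ, z, ɭ, ŋ, v, ɡ, ɱ, dz, m, j, d, b, r, ɖ, ʁ, ɾ, ʒ/.
Within that set, [-lateral] gives /ʐ, z, ŋ, v, ɡ, ɱ, dz, m, j, d, b, r, ɖ, ʁ, ɾ, ʒ/.
Within that set, [-nasal] gives /ʐ, z, v, ɡ, dz, j, d, b, r, ɖ, ʁ, ɾ, ʒ/.
Among these, [-labial] leaves /ʐ, z, ɡ, dz, j, d, r, ɖ, ʁ, ɾ, ʒ/.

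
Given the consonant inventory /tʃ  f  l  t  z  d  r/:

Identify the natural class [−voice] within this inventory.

tʃ, f, t

The [−voice] segments here are /tʃ, f, t/; the remaining /l, z, d, r/ are [+voice].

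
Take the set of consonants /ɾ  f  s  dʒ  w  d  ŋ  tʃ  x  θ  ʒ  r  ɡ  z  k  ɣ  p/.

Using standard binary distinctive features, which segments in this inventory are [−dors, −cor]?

f, p

Among the inventory, the [−dorsal] segments are /ɾ, f, s, dʒ, d, tʃ, θ, ʒ, r, z, p/.
Among these, [−coronal] leaves /f, p/.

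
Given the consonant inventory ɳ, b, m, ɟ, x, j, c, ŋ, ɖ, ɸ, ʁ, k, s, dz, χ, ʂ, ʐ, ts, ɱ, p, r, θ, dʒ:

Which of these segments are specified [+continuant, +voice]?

j, ʁ, ʐ, r

First, the [+continuant] segments are /x, j, ɸ, ʁ, s, χ, ʂ, ʐ, r, θ/.
Then [+voice] leaves /j, ʁ, ʐ, r/.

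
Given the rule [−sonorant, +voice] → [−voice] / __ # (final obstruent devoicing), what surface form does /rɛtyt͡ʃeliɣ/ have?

[rɛtyt͡ʃelix]

/ɣ/ satisfies [−sonorant, +voice] and sits in __ #. The [−voice] counterpart of the voiced velar fricative is /x/. Other segments in /rɛtyt͡ʃeliɣ/ either fail the structural description or are not in the environment, so the surface form is [rɛtyt͡ʃelix].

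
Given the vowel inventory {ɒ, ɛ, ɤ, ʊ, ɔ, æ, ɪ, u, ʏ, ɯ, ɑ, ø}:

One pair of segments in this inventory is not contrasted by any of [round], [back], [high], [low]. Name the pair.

u, ʊ

Both /u/ and /ʊ/ are [+round], [+back], [+high], [-low]. Since the list omits [tense] — which does distinguish the high back rounded tense vowel from the high back rounded lax vowel — this pair collapses; all other pairs remain distinct.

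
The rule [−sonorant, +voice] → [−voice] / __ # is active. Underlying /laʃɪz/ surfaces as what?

[laʃɪs]

/z/ satisfies [−sonorant, +voice] and sits in __ #. The [−voice] counterpart of the voiced alveolar fricative is /s/. Other segments in /laʃɪz/ either fail the structural description or are not in the environment, so the surface form is [laʃɪs].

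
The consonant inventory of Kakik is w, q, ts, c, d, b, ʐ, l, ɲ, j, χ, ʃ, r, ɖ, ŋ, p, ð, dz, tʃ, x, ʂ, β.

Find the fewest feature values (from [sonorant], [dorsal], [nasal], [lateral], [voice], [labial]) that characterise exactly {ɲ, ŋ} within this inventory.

Every target segment is [+nasal] and no other inventory member is, so one feature is enough.

[+nasal]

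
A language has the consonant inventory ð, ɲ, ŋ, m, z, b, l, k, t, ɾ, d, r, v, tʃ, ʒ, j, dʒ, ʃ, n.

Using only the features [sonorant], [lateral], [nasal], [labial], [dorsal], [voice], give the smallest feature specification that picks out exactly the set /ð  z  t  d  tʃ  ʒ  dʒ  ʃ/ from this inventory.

/ð, z, t, d, tʃ, ʒ, dʒ, ʃ/ are all [-sonorant], [-labial], [-dorsal], and no other segment in the inventory matches all three values. Dropping any one of them over-generates: [-labial, -dorsal] alone would also admit /l, ɾ, r, n/; [-sonorant, -dorsal] alone would also admit /b, v/; [-sonorant, -labial] alone would also admit /k/. No other combination of two listed features picks out exactly this set either, so fewer than three features will not do.

[-sonorant, -labial, -dorsal]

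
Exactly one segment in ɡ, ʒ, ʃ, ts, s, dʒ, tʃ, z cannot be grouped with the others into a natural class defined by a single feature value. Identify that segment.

/ʒ, z, s, ʃ, dʒ, tʃ, ts/ are all [+strident], but /ɡ/ (voiced velar stop) is [−strident]. No other single segment can be removed to leave a set sharing one feature value that the removed segment lacks, so /ɡ/ is the odd one out.

ɡ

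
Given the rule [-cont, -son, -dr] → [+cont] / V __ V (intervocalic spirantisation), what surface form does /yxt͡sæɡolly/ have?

Only /ɡ/ occurs between two vowels (/æ/ __ /o/) and matches the structural description. It is a voiced velar stop, so [-cont, -son, -dr] holds; changing it to [+continuant] with all other features held fixed yields /ɣ/ (voiced velar fricative). No other segment meets both the structural description and the environment, so the output is [yxt͡sæɣolly].

[yxt͡sæɣolly]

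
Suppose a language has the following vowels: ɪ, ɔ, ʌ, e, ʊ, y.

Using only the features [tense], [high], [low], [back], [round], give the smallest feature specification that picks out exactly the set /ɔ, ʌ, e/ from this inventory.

The target set is precisely the extension of [−high] in this inventory.

[−high]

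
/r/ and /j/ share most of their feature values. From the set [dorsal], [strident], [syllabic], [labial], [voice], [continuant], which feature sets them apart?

[dorsal]

The two segments share [−strident], [−syllabic], [−labial], [+voice], [+continuant]. The only feature from the list on which they differ: /r/ is [−dorsal] while /j/ is [+dorsal].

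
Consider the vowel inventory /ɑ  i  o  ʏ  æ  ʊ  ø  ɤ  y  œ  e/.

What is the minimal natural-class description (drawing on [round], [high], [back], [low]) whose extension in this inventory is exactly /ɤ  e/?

[−high, −low, −round]

The class [−high], [−low], [−round] has exactly /ɤ, e/ as its extension in this inventory. No smaller conjunction from the listed features achieves this: [−low, −round] alone would also admit /i/; [−high, −round] alone would also admit /ɑ, æ/; [−high, −low] alone would also admit /o, ø, œ/; and checking the remaining two-feature bundles turns up none with this extension.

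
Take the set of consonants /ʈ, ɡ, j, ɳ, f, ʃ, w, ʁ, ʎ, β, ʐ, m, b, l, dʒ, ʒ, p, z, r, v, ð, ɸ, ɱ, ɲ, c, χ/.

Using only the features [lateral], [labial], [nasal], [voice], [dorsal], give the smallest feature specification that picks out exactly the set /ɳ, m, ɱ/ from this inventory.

Every target segment is [+nasal], [−dorsal]; each remaining inventory member fails at least one of these. Each conjunct is needed — [−dorsal] alone would also admit /ʈ, f, ʃ, β, …/; [+nasal] alone would also admit /ɲ/ — and no other single listed feature has exactly this extension, so two is the minimum.

[+nasal, −dorsal]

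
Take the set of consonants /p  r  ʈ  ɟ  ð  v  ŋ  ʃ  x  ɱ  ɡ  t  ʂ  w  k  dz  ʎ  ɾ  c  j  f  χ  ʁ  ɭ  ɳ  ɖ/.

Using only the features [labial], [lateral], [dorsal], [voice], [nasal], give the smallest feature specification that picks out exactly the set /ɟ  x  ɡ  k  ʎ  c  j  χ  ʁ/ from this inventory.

[−nasal, −labial, +dorsal]

/ɟ, x, ɡ, k, ʎ, c, j, χ, ʁ/ are all [−nasal], [−labial], [+dorsal], and no other segment in the inventory matches all three values. Dropping any one of them over-generates: [−labial, +dorsal] alone would also admit /ŋ/; [−nasal, +dorsal] alone would also admit /w/; [−nasal, −labial] alone would also admit /r, ʈ, ð, ʃ, …/. No other combination of two listed features picks out exactly this set either, so fewer than three features will not do.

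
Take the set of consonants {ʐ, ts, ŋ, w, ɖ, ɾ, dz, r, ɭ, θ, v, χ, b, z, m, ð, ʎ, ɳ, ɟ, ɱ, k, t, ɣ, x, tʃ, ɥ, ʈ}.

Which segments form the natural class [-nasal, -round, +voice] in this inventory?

Checking each segment against [-nasal], [-round], [+voice]: /ʐ/ (voiced retroflex fricative), /ɖ/ (voiced retroflex stop), /ɾ/ (alveolar tap), /dz/ (voiced alveolar affricate), /r/ (alveolar trill), /ɭ/ (retroflex lateral approximant), among others, satisfy every feature; every other segment in the inventory fails at least one.

ʐ, ɖ, ɾ, dz, r, ɭ, v, b, z, ð, ʎ, ɟ, ɣ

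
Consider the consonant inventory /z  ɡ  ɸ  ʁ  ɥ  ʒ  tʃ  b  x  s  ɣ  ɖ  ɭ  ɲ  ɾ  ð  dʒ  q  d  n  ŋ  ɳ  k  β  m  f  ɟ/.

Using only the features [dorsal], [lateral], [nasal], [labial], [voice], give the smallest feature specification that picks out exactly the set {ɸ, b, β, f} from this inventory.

The class [−nasal], [+labial], [−dorsal] has exactly /ɸ, b, β, f/ as its extension in this inventory. No smaller conjunction from the listed features achieves this: [+labial, −dorsal] alone would also admit /m/; [−nasal, −dorsal] alone would also admit /z, ʒ, tʃ, s, …/; [−nasal, +labial] alone would also admit /ɥ/; and checking the remaining two-feature bundles turns up none with this extension.

[−nasal, +labial, −dorsal]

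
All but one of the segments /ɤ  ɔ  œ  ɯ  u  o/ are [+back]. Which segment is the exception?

/u, ɔ, ɤ, ɯ, o/ are all [+back]; /œ/ (mid front rounded lax vowel) is [−back].

œ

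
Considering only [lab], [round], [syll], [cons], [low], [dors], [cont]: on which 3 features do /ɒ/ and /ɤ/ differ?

[labial], [round], [low]

/ɒ/ (low back rounded vowel) and /ɤ/ (mid back unrounded tense vowel) agree on [+syllabic], [−consonantal], [+dorsal], [+continuant]. They differ on [labial] (/ɒ/ [+], /ɤ/ [−]), [round] (/ɒ/ [+], /ɤ/ [−]), [low] (/ɒ/ [+], /ɤ/ [−]).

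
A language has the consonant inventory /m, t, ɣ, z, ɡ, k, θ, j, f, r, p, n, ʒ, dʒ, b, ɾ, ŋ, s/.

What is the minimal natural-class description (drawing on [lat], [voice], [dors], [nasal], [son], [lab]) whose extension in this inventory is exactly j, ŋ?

Every target segment is [+sonorant], [+dorsal]; each remaining inventory member fails at least one of these. Each conjunct is needed — [+dorsal] alone would also admit /ɣ, ɡ, k/; [+sonorant] alone would also admit /m, r, n, ɾ/ — and no other single listed feature has exactly this extension, so two is the minimum.

[+son, +dors]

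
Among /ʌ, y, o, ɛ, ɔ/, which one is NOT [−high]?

y

/y/ is the high front rounded tense vowel, which is [+high]; the rest — /ɛ, o, ɔ, ʌ/ — are [−high].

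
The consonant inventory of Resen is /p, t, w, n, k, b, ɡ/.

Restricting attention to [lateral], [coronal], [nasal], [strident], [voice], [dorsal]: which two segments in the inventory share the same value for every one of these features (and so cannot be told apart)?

On the given features, /ɡ/ and /w/ have an identical profile: [−lateral], [−coronal], [−nasal], [−strident], [+voice], [+dorsal]. No other two segments in the inventory coincide on all 6 features. (They do differ in [sonorant], [continuant], [labial] and [round], which are not among the given features.)

ɡ, w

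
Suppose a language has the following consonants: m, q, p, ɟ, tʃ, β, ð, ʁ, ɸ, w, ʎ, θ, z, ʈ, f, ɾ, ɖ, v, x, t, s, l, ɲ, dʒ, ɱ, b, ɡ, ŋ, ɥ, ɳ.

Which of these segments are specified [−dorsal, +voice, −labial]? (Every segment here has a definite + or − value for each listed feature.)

ð, z, ɾ, ɖ, l, dʒ, ɳ

The [−dorsal] segments are /m, p, tʃ, β, ð, ɸ, θ, z, ʈ, f, ɾ, ɖ, v, t, s, l, dʒ, ɱ, b, ɳ/.
Within that set, [+voice] gives /m, β, ð, z, ɾ, ɖ, v, l, dʒ, ɱ, b, ɳ/.
Intersecting with [−labial] leaves /ð, z, ɾ, ɖ, l, dʒ, ɳ/.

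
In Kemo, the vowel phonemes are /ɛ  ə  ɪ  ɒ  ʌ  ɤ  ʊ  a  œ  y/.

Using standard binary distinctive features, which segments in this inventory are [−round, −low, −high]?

ɛ, ə, ʌ, ɤ

Eliminate segments failing any feature: /ɪ/ is [+high]; /ɒ, ʊ, œ, y/ are [+round]; /a/ is [+low]. The remaining /ɛ, ə, ʌ, ɤ/ satisfy [−round], [−low], [−high].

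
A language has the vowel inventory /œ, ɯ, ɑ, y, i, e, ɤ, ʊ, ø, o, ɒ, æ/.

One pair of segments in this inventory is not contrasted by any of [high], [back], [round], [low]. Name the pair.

Both /œ/ and /ø/ are [−high], [−back], [+round], [−low]. Since the list omits [tense] — which does distinguish the mid front rounded lax vowel from the mid front rounded tense vowel — this pair collapses; all other pairs remain distinct.

œ, ø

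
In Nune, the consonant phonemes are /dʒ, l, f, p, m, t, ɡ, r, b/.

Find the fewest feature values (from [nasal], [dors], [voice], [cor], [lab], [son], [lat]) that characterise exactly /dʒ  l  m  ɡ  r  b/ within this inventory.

The target set is precisely the extension of [+voice] in this inventory.

[+voice]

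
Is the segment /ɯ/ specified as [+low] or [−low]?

As the high back unrounded vowel, /ɯ/ is [−low].

[−low]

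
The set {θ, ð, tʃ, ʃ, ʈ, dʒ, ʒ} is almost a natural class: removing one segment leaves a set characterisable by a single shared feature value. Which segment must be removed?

/dʒ, ð, tʃ, ʒ, ʃ, θ/ are all [+distributed], but /ʈ/ (voiceless retroflex stop) is [-distributed]. No other single segment can be removed to leave a set sharing one feature value that the removed segment lacks, so /ʈ/ is the odd one out.

ʈ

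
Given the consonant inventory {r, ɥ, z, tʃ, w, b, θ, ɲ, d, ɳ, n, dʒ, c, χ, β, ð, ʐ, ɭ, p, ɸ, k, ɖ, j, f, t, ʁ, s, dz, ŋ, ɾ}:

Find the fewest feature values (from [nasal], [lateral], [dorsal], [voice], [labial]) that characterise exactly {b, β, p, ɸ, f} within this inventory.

Every target segment is [+labial], [-dorsal]; each remaining inventory member fails at least one of these. Each conjunct is needed — [-dorsal] alone would also admit /r, z, tʃ, θ, …/; [+labial] alone would also admit /ɥ, w/ — and no other single listed feature has exactly this extension, so two is the minimum.

[+labial, -dorsal]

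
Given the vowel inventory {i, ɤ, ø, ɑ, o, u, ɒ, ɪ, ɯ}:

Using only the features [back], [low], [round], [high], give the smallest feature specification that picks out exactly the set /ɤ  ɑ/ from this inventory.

/ɤ, ɑ/ are all [-high], [-round], and no other segment in the inventory matches both values. Dropping any one of them over-generates: [-round] alone would also admit /i, ɪ, ɯ/; [-high] alone would also admit /ø, o, ɒ/. No other single listed feature picks out exactly this set either, so fewer than two features will not do.

[-high, -round]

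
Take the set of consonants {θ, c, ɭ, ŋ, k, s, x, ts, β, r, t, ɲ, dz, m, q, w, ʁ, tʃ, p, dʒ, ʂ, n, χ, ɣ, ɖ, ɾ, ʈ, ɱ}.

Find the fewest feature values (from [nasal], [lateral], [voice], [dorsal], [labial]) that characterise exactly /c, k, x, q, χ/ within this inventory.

/c, k, x, q, χ/ are all [−voice], [+dorsal], and no other segment in the inventory matches both values. Dropping any one of them over-generates: [+dorsal] alone would also admit /ŋ, ɲ, w, ʁ, …/; [−voice] alone would also admit /θ, s, ts, t, …/. No other single listed feature picks out exactly this set either, so fewer than two features will not do.

[−voice, +dorsal]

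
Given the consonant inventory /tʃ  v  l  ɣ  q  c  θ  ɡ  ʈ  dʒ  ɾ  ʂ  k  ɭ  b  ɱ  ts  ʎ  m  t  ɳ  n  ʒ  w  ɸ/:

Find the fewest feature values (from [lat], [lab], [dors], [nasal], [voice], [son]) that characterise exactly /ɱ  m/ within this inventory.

[+nasal, +lab]

Every target segment is [+nasal], [+labial]; each remaining inventory member fails at least one of these. Each conjunct is needed — [+labial] alone would also admit /v, b, w, ɸ/; [+nasal] alone would also admit /ɳ, n/ — and no other single listed feature has exactly this extension, so two is the minimum.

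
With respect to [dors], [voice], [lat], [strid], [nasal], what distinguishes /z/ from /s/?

[voice]

/z/ (voiced alveolar fricative) and /s/ (voiceless alveolar fricative) agree on [-dorsal], [-lateral], [+strident], [-nasal]. They differ on [voice] (/z/ [+], /s/ [-]).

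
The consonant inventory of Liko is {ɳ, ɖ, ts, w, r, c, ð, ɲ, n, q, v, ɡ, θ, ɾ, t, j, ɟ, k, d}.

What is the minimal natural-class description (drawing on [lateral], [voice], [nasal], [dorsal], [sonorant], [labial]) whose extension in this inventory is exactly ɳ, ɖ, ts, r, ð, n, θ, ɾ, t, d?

[−labial, −dorsal]

/ɳ, ɖ, ts, r, ð, n, θ, ɾ, t, d/ are all [−labial], [−dorsal], and no other segment in the inventory matches both values. Dropping any one of them over-generates: [−dorsal] alone would also admit /v/; [−labial] alone would also admit /c, ɲ, q, ɡ, …/. No other single listed feature picks out exactly this set either, so fewer than two features will not do.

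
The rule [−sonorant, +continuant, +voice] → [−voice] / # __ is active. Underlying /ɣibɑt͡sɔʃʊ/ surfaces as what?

[xibɑt͡sɔʃʊ]

The only segment in the rule's environment that also matches [−sonorant, +continuant, +voice] is /ɣ/. Applying [−voice] turns the voiced velar fricative into /x/ (voiceless velar fricative), giving [xibɑt͡sɔʃʊ].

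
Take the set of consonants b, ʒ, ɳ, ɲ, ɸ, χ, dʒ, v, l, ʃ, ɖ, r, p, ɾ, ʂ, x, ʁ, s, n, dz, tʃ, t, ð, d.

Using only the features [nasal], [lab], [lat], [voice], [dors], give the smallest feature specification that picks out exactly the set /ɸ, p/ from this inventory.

[−voice, +lab]

The class [−voice], [+labial] has exactly /ɸ, p/ as its extension in this inventory. No smaller conjunction from the listed features achieves this: [+labial] alone would also admit /b, v/; [−voice] alone would also admit /χ, ʃ, ʂ, x, …/; and checking the remaining single features turns up none with this extension.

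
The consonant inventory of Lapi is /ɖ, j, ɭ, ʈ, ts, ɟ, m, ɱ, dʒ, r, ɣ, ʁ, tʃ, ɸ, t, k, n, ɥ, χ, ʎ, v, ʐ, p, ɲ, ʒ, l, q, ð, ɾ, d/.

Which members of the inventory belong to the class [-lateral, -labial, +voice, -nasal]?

Eliminate segments failing any feature: /ɭ, ʎ, l/ are [+lateral]; /ʈ, ts, tʃ, t, k, χ, q/ are [-voice]; /m, ɱ, ɸ, ɥ, v, p/ are [+labial]; /n, ɲ/ are [+nasal]. The remaining /ɖ, j, ɟ, dʒ, r, ɣ, ʁ, ʐ, ʒ, ð, ɾ, d/ satisfy [-lateral], [-labial], [+voice], [-nasal].

ɖ, j, ɟ, dʒ, r, ɣ, ʁ, ʐ, ʒ, ð, ɾ, d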